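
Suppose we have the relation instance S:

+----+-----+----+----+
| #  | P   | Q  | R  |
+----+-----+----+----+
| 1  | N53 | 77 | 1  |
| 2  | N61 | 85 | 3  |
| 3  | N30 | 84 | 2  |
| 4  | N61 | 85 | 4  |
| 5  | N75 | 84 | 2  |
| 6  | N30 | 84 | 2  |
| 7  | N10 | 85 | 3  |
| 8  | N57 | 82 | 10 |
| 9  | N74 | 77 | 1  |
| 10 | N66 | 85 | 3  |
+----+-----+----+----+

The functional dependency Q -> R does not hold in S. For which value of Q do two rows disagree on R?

85

Q=77: rows 1, 9 → R = 1, 1 ✓
Q=85: rows 2, 4, 7, 10 → R takes values {3, 4} — violation
Q=84: rows 3, 5, 6 → R = 2, 2, 2 ✓
Q=82: row 8 → R = 10 ✓
The only Q value with inconsistent R is Q=85.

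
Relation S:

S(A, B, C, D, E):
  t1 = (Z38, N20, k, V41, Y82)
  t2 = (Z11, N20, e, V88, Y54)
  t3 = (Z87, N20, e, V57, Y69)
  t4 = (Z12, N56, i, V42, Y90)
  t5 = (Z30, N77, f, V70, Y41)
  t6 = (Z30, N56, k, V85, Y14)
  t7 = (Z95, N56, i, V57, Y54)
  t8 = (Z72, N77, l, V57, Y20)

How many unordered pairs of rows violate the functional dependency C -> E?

C=k: violating pairs (1,6) — 1 pair.
C=e: violating pairs (2,3) — 1 pair.
C=i: violating pairs (4,7) — 1 pair.

3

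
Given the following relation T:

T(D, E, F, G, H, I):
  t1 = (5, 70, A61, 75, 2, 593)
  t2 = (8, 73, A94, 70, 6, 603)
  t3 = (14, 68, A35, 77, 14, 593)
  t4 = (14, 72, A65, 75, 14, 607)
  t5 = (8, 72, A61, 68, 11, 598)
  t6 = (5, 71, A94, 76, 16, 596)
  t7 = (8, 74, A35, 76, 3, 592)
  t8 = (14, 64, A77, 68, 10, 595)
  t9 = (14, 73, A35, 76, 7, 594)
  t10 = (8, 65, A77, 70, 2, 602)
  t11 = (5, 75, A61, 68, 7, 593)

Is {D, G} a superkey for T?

Rows 2 and 10 have the same {D, G} value (D=8, G=70) but are distinct tuples, so {D, G} does not determine every attribute — not a superkey.

No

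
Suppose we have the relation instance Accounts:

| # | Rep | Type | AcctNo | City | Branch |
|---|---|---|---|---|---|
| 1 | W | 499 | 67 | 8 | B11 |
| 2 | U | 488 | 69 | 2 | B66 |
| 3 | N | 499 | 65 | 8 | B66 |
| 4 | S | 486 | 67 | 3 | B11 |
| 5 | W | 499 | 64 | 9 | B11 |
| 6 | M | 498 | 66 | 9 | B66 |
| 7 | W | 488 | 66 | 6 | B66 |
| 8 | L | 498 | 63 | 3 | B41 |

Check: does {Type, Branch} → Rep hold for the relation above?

No

(Type=499, Branch=B11): rows 1, 5 → Rep = W, W ✓
(Type=488, Branch=B66): rows 2, 7 → Rep takes values {U, W} — violation
(Type=499, Branch=B66): row 3 → Rep = N ✓
(Type=486, Branch=B11): row 4 → Rep = S ✓
(Type=498, Branch=B66): row 6 → Rep = M ✓
(Type=498, Branch=B41): row 8 → Rep = L ✓
Two rows agree on {Type, Branch} but differ on Rep, so {Type, Branch} → Rep does not hold.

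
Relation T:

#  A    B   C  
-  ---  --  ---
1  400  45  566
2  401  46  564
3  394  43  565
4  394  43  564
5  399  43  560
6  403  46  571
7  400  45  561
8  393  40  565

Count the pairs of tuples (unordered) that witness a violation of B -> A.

B=45: all 2 rows agree on A — 0 pairs.
B=46: violating pairs (2,6) — 1 pair.
B=43: violating pairs (3,5), (4,5) — 2 pairs.

3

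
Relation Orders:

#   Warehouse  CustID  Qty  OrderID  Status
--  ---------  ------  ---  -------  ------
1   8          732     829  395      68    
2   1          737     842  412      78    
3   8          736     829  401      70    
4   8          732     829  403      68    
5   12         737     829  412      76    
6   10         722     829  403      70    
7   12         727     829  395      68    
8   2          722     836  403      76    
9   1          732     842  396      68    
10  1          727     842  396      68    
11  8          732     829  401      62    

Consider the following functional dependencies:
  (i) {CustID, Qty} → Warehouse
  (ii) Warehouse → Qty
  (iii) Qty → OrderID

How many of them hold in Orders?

(i) {CustID, Qty} → Warehouse: every LHS value maps to a single RHS value — holds.
(ii) Warehouse → Qty: every LHS value maps to a single RHS value — holds.
(iii) Qty → OrderID: Qty=829: rows 1, 3, 4, 5, 6, 7, 11 → OrderID takes values {395, 401, 403, 412} — violation; Qty=842: rows 2, 9, 10 → OrderID takes values {412, 396} — violation — fails.
2 of the 3 dependencies hold.

2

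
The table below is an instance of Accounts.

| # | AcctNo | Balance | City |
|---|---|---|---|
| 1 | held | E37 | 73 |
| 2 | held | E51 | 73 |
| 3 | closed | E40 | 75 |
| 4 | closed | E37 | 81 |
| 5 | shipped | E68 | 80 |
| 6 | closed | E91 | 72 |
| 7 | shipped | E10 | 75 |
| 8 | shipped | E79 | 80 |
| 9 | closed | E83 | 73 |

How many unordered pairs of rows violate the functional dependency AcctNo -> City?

AcctNo=held: all 2 rows agree on City — 0 pairs.
AcctNo=closed: violating pairs (3,4), (3,6), (3,9), (4,6), (4,9), (6,9) — 6 pairs.
AcctNo=shipped: violating pairs (5,7), (7,8) — 2 pairs.

8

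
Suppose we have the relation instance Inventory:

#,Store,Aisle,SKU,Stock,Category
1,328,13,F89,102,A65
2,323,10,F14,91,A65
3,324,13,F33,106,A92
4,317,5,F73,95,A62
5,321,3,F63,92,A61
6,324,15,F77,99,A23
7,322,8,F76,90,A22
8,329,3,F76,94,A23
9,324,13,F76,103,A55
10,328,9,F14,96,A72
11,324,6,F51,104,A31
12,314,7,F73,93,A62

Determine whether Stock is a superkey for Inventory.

All 12 rows have distinct Stock values, so Stock → (all attributes) holds and Stock is a superkey.

Yes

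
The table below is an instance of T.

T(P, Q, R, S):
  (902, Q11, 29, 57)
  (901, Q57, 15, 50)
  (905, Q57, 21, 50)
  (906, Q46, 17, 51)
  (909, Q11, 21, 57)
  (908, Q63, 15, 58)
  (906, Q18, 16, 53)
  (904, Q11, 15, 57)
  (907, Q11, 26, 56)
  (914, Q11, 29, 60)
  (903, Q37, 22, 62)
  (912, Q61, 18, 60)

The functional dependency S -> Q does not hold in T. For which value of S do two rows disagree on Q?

60

S=57: 3 rows → Q = Q11, Q11, Q11 ✓
S=50: 2 rows → Q = Q57, Q57 ✓
S=51: 1 row → Q = Q46 ✓
S=58: 1 row → Q = Q63 ✓
S=53: 1 row → Q = Q18 ✓
S=56: 1 row → Q = Q11 ✓
S=60: 2 rows → Q takes values {Q11, Q61} — violation
S=62: 1 row → Q = Q37 ✓
The only S value with inconsistent Q is S=60.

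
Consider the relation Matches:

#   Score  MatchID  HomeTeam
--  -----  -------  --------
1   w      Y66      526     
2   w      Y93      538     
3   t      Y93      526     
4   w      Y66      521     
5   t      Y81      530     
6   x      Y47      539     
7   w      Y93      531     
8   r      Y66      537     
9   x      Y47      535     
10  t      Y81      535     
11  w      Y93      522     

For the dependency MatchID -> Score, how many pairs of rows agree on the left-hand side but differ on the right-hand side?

5

MatchID=Y66: violating pairs (1,8), (4,8) — 2 pairs.
MatchID=Y93: violating pairs (2,3), (3,7), (3,11) — 3 pairs.
MatchID=Y81: all 2 rows agree on Score — 0 pairs.
MatchID=Y47: all 2 rows agree on Score — 0 pairs.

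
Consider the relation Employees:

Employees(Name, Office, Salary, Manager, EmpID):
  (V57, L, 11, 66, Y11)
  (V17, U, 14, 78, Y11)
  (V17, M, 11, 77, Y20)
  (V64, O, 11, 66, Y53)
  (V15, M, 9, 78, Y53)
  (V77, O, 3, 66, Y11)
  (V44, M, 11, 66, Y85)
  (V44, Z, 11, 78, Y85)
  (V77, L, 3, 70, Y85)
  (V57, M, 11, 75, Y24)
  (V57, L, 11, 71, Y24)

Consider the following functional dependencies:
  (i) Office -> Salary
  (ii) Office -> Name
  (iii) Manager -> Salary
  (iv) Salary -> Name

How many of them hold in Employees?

(i) Office -> Salary: Office=L: 3 rows → Salary takes values {11, 3} — violation; Office=M: 4 rows → Salary takes values {11, 9} — violation; Office=O: 2 rows → Salary takes values {11, 3} — violation — fails.
(ii) Office -> Name: Office=L: 3 rows → Name takes values {V57, V77} — violation; Office=M: 4 rows → Name takes values {V17, V15, V44, V57} — violation; Office=O: 2 rows → Name takes values {V64, V77} — violation — fails.
(iii) Manager -> Salary: Manager=66: 4 rows → Salary takes values {11, 3} — violation; Manager=78: 3 rows → Salary takes values {14, 9, 11} — violation — fails.
(iv) Salary -> Name: Salary=11: 7 rows → Name takes values {V57, V17, V64, V44} — violation — fails.
None of the 4 dependencies hold.

0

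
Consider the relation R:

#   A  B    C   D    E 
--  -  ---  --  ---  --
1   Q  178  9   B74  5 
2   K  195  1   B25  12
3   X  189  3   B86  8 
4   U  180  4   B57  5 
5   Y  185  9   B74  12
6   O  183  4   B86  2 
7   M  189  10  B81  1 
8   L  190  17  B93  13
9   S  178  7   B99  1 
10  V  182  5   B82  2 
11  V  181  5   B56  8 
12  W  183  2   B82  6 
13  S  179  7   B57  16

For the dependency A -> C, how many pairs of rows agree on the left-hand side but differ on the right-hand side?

0

A=S: all 2 rows agree on C — 0 pairs.
A=V: all 2 rows agree on C — 0 pairs.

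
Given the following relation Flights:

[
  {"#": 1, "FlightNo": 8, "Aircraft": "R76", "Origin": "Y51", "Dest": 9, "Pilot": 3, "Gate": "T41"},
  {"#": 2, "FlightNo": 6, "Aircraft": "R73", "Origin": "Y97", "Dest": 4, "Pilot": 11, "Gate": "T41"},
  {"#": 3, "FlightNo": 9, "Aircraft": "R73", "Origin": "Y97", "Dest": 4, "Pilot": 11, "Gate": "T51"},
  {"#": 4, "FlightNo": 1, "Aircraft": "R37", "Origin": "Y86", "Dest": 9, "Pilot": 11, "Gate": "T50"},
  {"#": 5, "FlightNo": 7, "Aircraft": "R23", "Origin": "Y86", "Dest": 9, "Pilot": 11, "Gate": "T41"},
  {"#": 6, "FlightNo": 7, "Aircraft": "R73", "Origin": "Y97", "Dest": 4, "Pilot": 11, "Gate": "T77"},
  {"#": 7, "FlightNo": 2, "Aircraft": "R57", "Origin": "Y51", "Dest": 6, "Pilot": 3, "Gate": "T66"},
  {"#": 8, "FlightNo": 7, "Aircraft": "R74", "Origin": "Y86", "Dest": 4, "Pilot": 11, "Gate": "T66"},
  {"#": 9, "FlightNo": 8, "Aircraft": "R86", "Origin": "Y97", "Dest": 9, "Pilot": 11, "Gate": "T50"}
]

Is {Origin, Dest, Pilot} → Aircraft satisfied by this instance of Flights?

(Origin=Y51, Dest=9, Pilot=3): row 1 → Aircraft = R76 ✓
(Origin=Y97, Dest=4, Pilot=11): rows 2, 3, 6 → Aircraft = R73, R73, R73 ✓
(Origin=Y86, Dest=9, Pilot=11): rows 4, 5 → Aircraft takes values {R37, R23} — violation
(Origin=Y51, Dest=6, Pilot=3): row 7 → Aircraft = R57 ✓
(Origin=Y86, Dest=4, Pilot=11): row 8 → Aircraft = R74 ✓
(Origin=Y97, Dest=9, Pilot=11): row 9 → Aircraft = R86 ✓
Two rows agree on {Origin, Dest, Pilot} but differ on Aircraft, so {Origin, Dest, Pilot} → Aircraft does not hold.

No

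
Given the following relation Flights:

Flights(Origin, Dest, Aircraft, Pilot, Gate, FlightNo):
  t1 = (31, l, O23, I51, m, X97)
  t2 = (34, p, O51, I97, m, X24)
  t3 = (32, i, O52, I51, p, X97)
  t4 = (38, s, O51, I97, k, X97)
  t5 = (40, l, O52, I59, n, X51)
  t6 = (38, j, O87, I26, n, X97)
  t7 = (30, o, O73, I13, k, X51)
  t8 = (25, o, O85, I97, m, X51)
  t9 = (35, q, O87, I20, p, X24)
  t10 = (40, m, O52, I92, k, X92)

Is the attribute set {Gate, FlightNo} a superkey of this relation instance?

Yes

All 10 rows have distinct {Gate, FlightNo} values, so {Gate, FlightNo} → (all attributes) holds and {Gate, FlightNo} is a superkey.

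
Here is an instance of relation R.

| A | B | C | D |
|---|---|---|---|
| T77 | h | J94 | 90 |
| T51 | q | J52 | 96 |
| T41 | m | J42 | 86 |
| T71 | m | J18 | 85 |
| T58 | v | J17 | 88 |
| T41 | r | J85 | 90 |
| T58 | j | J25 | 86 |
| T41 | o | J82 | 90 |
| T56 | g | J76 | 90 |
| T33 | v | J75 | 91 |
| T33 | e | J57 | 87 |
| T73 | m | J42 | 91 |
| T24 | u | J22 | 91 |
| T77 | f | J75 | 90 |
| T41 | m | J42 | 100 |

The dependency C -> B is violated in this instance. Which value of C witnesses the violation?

C=J94: 1 row → B = h ✓
C=J52: 1 row → B = q ✓
C=J42: 3 rows → B = m, m, m ✓
C=J18: 1 row → B = m ✓
C=J17: 1 row → B = v ✓
C=J85: 1 row → B = r ✓
C=J25: 1 row → B = j ✓
C=J82: 1 row → B = o ✓
C=J76: 1 row → B = g ✓
C=J75: 2 rows → B takes values {v, f} — violation
C=J57: 1 row → B = e ✓
C=J22: 1 row → B = u ✓
The only C value with inconsistent B is C=J75.

J75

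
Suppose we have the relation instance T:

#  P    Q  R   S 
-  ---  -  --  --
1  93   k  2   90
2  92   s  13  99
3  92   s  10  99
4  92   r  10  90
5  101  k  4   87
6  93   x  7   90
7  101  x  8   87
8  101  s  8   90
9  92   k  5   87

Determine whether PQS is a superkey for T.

Rows 2 and 3 have the same PQS value (P=92, Q=s, S=99) but are distinct tuples, so PQS does not determine every attribute — not a superkey.

No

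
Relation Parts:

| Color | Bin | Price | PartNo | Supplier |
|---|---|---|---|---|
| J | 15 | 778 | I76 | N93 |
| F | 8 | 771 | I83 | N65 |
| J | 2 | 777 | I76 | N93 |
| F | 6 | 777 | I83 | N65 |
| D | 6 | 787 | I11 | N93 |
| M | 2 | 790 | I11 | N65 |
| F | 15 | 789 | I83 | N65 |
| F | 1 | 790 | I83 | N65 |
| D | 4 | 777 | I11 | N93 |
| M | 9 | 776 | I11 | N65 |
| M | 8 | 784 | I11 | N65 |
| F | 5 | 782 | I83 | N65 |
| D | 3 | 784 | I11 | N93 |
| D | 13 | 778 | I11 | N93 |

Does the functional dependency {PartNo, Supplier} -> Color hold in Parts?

Yes

(PartNo=I76, Supplier=N93): 2 rows → Color = J, J ✓
(PartNo=I83, Supplier=N65): 5 rows → Color = F, F, F, F, F ✓
(PartNo=I11, Supplier=N93): 4 rows → Color = D, D, D, D ✓
(PartNo=I11, Supplier=N65): 3 rows → Color = M, M, M ✓
Every {PartNo, Supplier} value is associated with a single Color value, so {PartNo, Supplier} -> Color holds.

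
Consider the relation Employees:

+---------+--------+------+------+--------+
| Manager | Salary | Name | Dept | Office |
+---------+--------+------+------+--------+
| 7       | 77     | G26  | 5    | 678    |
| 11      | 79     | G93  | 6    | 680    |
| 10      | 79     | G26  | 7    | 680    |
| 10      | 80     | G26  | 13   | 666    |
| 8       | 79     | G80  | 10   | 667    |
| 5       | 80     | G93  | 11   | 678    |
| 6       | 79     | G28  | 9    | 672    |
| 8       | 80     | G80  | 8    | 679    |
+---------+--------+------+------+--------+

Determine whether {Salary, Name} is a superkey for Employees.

All 8 rows have distinct {Salary, Name} values, so {Salary, Name} → (all attributes) holds and {Salary, Name} is a superkey.

Yes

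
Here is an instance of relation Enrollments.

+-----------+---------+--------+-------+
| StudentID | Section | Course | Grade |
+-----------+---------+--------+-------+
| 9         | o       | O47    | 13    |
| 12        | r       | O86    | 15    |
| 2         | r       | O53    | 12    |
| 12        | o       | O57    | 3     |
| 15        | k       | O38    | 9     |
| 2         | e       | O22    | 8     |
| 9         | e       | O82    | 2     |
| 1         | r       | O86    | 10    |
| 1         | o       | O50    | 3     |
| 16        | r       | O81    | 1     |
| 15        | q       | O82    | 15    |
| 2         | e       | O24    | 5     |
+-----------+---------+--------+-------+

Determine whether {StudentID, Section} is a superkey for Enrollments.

Two distinct rows share (StudentID=2, Section=e), so {StudentID, Section} does not determine every attribute — not a superkey.

No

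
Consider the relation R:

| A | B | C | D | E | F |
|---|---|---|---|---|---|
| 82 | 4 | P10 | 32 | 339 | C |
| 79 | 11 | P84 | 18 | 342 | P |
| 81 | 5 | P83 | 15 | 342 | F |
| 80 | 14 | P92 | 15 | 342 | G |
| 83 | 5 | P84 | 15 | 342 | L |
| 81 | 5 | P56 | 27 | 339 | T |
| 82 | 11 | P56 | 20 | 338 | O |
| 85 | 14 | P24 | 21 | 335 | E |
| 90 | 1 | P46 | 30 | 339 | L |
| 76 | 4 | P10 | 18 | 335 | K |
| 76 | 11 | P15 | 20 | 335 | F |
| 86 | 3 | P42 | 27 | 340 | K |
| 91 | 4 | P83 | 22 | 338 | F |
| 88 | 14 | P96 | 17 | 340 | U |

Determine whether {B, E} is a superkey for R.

Two distinct rows share (B=5, E=342), so {B, E} does not determine every attribute — not a superkey.

No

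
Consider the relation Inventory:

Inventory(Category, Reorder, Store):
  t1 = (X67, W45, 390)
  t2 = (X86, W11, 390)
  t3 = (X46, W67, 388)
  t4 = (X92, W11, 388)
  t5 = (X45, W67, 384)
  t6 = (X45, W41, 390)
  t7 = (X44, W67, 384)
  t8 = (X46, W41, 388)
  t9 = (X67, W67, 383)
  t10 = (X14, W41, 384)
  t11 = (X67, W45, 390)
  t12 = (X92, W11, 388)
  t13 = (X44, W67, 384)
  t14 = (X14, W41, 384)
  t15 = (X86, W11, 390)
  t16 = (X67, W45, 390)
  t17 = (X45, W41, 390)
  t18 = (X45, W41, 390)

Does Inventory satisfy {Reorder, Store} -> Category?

(Reorder=W45, Store=390): rows 1, 11, 16 → Category = X67, X67, X67 ✓
(Reorder=W11, Store=390): rows 2, 15 → Category = X86, X86 ✓
(Reorder=W67, Store=388): row 3 → Category = X46 ✓
(Reorder=W11, Store=388): rows 4, 12 → Category = X92, X92 ✓
(Reorder=W67, Store=384): rows 5, 7, 13 → Category takes values {X45, X44} — violation
(Reorder=W41, Store=390): rows 6, 17, 18 → Category = X45, X45, X45 ✓
(Reorder=W41, Store=388): row 8 → Category = X46 ✓
(Reorder=W67, Store=383): row 9 → Category = X67 ✓
(Reorder=W41, Store=384): rows 10, 14 → Category = X14, X14 ✓
Two rows agree on {Reorder, Store} but differ on Category, so {Reorder, Store} -> Category does not hold.

No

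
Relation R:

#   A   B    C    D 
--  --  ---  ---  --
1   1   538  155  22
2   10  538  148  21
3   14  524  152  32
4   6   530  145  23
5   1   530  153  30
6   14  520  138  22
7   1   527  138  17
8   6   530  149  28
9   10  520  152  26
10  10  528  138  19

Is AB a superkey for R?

No

Rows 4 and 8 have the same AB value (A=6, B=530) but are distinct tuples, so AB does not determine every attribute — not a superkey.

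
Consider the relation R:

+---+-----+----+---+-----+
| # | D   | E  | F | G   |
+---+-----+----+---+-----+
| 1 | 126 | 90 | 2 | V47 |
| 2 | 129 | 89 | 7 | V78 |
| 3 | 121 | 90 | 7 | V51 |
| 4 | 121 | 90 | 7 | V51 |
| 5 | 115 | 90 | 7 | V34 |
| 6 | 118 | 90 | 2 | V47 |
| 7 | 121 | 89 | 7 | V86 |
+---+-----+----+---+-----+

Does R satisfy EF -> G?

(E=90, F=2): rows 1, 6 → G = V47, V47 ✓
(E=89, F=7): rows 2, 7 → G takes values {V78, V86} — violation
(E=90, F=7): rows 3, 4, 5 → G takes values {V51, V34} — violation
Two rows agree on EF but differ on G, so EF -> G does not hold.

No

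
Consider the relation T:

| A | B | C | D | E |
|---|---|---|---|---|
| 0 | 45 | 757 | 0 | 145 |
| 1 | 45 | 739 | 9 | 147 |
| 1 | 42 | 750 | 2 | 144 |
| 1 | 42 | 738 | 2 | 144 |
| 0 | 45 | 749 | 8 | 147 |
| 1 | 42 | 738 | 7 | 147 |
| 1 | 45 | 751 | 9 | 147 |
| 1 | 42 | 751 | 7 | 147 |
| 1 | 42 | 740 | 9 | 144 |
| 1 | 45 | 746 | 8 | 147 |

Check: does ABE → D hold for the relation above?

(A=0, B=45, E=145): 1 row → D = 0 ✓
(A=1, B=45, E=147): 3 rows → D takes values {9, 8} — violation
(A=1, B=42, E=144): 3 rows → D takes values {2, 9} — violation
(A=0, B=45, E=147): 1 row → D = 8 ✓
(A=1, B=42, E=147): 2 rows → D = 7, 7 ✓
Two rows agree on ABE but differ on D, so ABE → D does not hold.

No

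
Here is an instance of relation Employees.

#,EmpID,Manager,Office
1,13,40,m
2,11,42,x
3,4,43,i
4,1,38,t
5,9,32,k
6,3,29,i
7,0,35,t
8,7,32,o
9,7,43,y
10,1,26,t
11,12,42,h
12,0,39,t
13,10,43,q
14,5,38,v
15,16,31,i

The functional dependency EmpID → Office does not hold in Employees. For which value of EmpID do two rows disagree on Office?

7

EmpID=13: row 1 → Office = m ✓
EmpID=11: row 2 → Office = x ✓
EmpID=4: row 3 → Office = i ✓
EmpID=1: rows 4, 10 → Office = t, t ✓
EmpID=9: row 5 → Office = k ✓
EmpID=3: row 6 → Office = i ✓
EmpID=0: rows 7, 12 → Office = t, t ✓
EmpID=7: rows 8, 9 → Office takes values {o, y} — violation
EmpID=12: row 11 → Office = h ✓
EmpID=10: row 13 → Office = q ✓
EmpID=5: row 14 → Office = v ✓
EmpID=16: row 15 → Office = i ✓
The only EmpID value with inconsistent Office is EmpID=7.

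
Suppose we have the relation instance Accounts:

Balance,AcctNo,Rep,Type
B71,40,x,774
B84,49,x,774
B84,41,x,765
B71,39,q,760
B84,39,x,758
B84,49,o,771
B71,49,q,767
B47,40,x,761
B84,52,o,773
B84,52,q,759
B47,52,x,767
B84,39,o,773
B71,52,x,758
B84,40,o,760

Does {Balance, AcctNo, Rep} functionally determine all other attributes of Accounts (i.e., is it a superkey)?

Yes

All 14 rows have distinct {Balance, AcctNo, Rep} values, so {Balance, AcctNo, Rep} → (all attributes) holds and {Balance, AcctNo, Rep} is a superkey.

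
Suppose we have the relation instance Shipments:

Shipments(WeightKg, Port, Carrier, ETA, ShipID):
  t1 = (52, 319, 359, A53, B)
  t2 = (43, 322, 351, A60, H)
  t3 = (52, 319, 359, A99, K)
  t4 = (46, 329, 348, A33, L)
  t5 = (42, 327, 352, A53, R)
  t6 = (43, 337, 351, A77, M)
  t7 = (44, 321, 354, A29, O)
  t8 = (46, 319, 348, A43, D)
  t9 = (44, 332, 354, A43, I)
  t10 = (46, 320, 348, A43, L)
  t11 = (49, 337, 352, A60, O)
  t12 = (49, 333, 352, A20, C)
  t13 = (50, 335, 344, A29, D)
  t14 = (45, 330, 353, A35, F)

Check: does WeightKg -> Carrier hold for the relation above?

Yes

WeightKg=52: rows 1, 3 → Carrier = 359, 359 ✓
WeightKg=43: rows 2, 6 → Carrier = 351, 351 ✓
WeightKg=46: rows 4, 8, 10 → Carrier = 348, 348, 348 ✓
WeightKg=42: row 5 → Carrier = 352 ✓
WeightKg=44: rows 7, 9 → Carrier = 354, 354 ✓
WeightKg=49: rows 11, 12 → Carrier = 352, 352 ✓
WeightKg=50: row 13 → Carrier = 344 ✓
WeightKg=45: row 14 → Carrier = 353 ✓
Every WeightKg value is associated with a single Carrier value, so WeightKg -> Carrier holds.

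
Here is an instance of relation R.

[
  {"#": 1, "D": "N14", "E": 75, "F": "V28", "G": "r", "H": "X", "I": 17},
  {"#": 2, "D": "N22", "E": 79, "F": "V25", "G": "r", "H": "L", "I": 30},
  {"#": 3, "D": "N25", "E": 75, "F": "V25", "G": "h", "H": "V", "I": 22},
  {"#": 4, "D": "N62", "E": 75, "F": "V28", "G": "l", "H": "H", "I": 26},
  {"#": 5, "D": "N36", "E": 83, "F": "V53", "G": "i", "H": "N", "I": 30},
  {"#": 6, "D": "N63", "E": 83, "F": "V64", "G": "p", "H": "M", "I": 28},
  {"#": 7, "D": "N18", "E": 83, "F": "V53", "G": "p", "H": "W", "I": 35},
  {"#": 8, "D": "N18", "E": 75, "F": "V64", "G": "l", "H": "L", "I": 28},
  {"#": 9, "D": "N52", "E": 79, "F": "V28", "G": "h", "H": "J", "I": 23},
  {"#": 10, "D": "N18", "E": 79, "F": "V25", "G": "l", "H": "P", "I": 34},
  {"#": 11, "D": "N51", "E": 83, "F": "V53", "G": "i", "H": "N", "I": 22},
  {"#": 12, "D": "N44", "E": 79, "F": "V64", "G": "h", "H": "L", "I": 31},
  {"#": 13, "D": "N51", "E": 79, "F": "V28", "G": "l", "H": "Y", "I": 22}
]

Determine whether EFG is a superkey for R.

Rows 5 and 11 have the same EFG value (E=83, F=V53, G=i) but are distinct tuples, so EFG does not determine every attribute — not a superkey.

No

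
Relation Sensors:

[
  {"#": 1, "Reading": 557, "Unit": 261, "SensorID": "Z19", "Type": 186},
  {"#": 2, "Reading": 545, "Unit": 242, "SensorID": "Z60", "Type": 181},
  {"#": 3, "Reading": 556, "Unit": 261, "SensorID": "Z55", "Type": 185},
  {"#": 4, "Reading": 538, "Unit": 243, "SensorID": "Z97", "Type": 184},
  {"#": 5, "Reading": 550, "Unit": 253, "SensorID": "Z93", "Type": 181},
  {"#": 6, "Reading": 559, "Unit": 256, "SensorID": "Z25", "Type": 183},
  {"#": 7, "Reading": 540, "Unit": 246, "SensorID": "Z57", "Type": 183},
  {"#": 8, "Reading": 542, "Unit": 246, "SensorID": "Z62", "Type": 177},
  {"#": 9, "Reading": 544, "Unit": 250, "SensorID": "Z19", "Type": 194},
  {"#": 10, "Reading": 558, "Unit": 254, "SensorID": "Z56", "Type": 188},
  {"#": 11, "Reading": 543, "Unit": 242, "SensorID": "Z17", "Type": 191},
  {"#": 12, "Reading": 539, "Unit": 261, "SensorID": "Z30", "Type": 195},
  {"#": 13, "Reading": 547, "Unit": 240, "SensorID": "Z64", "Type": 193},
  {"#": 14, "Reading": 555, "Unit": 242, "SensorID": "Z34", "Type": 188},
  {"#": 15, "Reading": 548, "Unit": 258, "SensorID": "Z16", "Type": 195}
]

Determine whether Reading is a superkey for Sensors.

All 15 rows have distinct Reading values, so Reading → (all attributes) holds and Reading is a superkey.

Yes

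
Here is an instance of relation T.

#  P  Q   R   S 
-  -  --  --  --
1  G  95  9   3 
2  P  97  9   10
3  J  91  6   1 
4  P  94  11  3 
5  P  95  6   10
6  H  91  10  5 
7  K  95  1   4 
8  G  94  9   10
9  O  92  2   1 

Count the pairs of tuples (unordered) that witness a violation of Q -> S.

5

Q=95: violating pairs (1,5), (1,7), (5,7) — 3 pairs.
Q=91: violating pairs (3,6) — 1 pair.
Q=94: violating pairs (4,8) — 1 pair.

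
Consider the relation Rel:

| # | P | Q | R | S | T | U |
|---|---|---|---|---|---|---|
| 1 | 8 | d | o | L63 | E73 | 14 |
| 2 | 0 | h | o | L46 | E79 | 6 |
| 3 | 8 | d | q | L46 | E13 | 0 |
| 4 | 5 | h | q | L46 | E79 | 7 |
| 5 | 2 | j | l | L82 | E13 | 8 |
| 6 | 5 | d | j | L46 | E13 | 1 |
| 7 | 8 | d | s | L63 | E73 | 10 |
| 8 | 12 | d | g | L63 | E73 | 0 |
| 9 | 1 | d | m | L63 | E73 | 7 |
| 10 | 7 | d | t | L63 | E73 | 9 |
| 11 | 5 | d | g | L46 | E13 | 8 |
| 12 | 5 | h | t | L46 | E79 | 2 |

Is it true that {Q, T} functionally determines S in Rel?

Yes

(Q=d, T=E73): rows 1, 7, 8, 9, 10 → S = L63, L63, L63, L63, L63 ✓
(Q=h, T=E79): rows 2, 4, 12 → S = L46, L46, L46 ✓
(Q=d, T=E13): rows 3, 6, 11 → S = L46, L46, L46 ✓
(Q=j, T=E13): row 5 → S = L82 ✓
Every {Q, T} value is associated with a single S value, so {Q, T} -> S holds.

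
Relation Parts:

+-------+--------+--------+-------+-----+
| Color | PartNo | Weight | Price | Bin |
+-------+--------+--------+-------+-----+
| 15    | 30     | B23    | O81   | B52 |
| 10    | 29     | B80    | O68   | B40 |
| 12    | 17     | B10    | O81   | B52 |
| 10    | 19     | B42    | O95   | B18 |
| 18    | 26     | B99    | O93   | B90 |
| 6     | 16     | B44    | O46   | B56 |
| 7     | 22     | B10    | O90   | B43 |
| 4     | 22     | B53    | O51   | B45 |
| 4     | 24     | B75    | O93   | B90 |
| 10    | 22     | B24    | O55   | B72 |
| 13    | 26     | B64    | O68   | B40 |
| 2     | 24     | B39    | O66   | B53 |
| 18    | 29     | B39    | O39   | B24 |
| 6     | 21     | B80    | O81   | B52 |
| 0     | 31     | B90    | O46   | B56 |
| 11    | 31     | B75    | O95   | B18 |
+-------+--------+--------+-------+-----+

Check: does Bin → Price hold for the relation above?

Yes

Bin=B52: 3 rows → Price = O81, O81, O81 ✓
Bin=B40: 2 rows → Price = O68, O68 ✓
Bin=B18: 2 rows → Price = O95, O95 ✓
Bin=B90: 2 rows → Price = O93, O93 ✓
Bin=B56: 2 rows → Price = O46, O46 ✓
Bin=B43: 1 row → Price = O90 ✓
Bin=B45: 1 row → Price = O51 ✓
Bin=B72: 1 row → Price = O55 ✓
Bin=B53: 1 row → Price = O66 ✓
Bin=B24: 1 row → Price = O39 ✓
Every Bin value is associated with a single Price value, so Bin → Price holds.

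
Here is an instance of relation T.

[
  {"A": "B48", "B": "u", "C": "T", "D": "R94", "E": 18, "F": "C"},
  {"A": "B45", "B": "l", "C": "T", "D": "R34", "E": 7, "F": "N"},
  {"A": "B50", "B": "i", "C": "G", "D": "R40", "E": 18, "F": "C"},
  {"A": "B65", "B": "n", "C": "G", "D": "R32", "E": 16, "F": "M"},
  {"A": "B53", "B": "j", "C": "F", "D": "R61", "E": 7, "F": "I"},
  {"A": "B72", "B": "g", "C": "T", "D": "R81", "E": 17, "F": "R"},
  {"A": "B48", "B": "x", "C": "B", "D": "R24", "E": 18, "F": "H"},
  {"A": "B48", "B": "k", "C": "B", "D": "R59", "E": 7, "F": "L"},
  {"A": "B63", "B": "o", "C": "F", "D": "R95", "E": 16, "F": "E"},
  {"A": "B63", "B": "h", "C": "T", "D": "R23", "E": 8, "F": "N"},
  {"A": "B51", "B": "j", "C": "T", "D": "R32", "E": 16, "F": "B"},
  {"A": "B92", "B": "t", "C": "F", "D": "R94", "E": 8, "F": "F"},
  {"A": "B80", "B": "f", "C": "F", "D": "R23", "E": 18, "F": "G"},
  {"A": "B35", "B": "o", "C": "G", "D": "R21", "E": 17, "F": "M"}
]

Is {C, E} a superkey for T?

All 14 rows have distinct {C, E} values, so {C, E} → (all attributes) holds and {C, E} is a superkey.

Yes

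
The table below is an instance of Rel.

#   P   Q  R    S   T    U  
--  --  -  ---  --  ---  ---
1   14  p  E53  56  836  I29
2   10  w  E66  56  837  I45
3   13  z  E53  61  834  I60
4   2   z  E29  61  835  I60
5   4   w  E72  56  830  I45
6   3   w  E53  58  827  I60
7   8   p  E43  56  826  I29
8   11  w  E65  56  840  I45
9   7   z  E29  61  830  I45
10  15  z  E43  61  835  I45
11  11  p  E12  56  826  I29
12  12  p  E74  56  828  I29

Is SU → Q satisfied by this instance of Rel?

(S=56, U=I29): rows 1, 7, 11, 12 → Q = p, p, p, p ✓
(S=56, U=I45): rows 2, 5, 8 → Q = w, w, w ✓
(S=61, U=I60): rows 3, 4 → Q = z, z ✓
(S=58, U=I60): row 6 → Q = w ✓
(S=61, U=I45): rows 9, 10 → Q = z, z ✓
Every SU value is associated with a single Q value, so SU → Q holds.

Yes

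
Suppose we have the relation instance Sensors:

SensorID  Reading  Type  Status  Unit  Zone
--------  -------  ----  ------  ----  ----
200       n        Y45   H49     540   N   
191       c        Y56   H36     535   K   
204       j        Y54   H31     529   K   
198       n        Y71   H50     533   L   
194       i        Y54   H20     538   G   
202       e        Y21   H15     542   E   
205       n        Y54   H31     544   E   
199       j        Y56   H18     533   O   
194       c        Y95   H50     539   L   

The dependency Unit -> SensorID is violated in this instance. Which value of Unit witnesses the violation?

Unit=540: 1 row → SensorID = 200 ✓
Unit=535: 1 row → SensorID = 191 ✓
Unit=529: 1 row → SensorID = 204 ✓
Unit=533: 2 rows → SensorID takes values {198, 199} — violation
Unit=538: 1 row → SensorID = 194 ✓
Unit=542: 1 row → SensorID = 202 ✓
Unit=544: 1 row → SensorID = 205 ✓
Unit=539: 1 row → SensorID = 194 ✓
The only Unit value with inconsistent SensorID is Unit=533.

533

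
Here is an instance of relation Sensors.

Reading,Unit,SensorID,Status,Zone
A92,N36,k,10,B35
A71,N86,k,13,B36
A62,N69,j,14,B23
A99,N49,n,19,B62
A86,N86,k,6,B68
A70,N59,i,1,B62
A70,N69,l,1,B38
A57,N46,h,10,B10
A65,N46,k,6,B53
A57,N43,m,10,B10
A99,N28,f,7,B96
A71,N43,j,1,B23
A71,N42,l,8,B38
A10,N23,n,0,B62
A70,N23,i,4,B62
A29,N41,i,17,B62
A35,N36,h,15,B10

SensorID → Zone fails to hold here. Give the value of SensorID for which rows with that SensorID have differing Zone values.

SensorID=k: 4 rows → Zone takes values {B35, B36, B68, B53} — violation
SensorID=j: 2 rows → Zone = B23, B23 ✓
SensorID=n: 2 rows → Zone = B62, B62 ✓
SensorID=i: 3 rows → Zone = B62, B62, B62 ✓
SensorID=l: 2 rows → Zone = B38, B38 ✓
SensorID=h: 2 rows → Zone = B10, B10 ✓
SensorID=m: 1 row → Zone = B10 ✓
SensorID=f: 1 row → Zone = B96 ✓
The only SensorID value with inconsistent Zone is SensorID=k.

k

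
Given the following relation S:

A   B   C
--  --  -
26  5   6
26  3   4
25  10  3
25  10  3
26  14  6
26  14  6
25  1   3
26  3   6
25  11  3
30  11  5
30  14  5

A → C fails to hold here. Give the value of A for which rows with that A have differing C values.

A=26: 5 rows → C takes values {6, 4} — violation
A=25: 4 rows → C = 3, 3, 3, 3 ✓
A=30: 2 rows → C = 5, 5 ✓
The only A value with inconsistent C is A=26.

26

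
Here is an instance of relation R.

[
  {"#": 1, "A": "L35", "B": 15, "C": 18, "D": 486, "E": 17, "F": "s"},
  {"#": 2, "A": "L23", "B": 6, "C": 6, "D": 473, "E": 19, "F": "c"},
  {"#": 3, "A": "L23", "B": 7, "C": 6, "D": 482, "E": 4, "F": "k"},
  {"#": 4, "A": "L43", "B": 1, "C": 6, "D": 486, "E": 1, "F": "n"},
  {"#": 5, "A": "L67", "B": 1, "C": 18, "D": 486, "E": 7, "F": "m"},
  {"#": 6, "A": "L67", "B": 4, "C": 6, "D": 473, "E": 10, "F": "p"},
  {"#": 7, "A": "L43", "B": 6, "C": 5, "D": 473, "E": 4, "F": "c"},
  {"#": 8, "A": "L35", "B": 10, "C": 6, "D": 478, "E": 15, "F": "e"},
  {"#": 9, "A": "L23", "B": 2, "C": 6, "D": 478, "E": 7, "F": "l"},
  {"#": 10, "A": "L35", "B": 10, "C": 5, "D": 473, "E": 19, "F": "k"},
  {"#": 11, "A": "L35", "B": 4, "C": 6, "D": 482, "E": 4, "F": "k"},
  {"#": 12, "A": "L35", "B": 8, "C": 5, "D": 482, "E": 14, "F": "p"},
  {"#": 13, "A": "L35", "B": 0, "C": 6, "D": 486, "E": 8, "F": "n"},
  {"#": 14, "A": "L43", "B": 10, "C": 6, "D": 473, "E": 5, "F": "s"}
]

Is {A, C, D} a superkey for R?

All 14 rows have distinct {A, C, D} values, so {A, C, D} → (all attributes) holds and {A, C, D} is a superkey.

Yes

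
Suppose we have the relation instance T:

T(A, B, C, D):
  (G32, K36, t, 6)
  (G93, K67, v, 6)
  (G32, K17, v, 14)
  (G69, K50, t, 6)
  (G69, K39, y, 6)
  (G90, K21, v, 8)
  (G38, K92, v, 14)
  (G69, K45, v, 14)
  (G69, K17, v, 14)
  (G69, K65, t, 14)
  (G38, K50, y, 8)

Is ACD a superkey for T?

Two distinct rows share (A=G69, C=v, D=14), so ACD does not determine every attribute — not a superkey.

No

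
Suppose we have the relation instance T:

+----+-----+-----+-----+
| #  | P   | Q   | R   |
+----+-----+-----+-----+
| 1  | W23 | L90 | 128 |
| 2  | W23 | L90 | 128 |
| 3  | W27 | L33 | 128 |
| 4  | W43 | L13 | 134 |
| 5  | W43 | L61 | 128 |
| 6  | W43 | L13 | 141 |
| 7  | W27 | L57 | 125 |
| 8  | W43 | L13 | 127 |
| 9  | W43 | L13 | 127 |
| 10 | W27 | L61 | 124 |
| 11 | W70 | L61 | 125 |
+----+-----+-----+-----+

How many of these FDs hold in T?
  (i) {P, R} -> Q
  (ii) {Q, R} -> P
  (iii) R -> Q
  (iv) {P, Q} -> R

2

(i) {P, R} -> Q: every LHS value maps to a single RHS value — holds.
(ii) {Q, R} -> P: every LHS value maps to a single RHS value — holds.
(iii) R -> Q: R=128: rows 1, 2, 3, 5 → Q takes values {L90, L33, L61} — violation; R=125: rows 7, 11 → Q takes values {L57, L61} — violation — fails.
(iv) {P, Q} -> R: (P=W43, Q=L13): rows 4, 6, 8, 9 → R takes values {134, 141, 127} — violation — fails.
2 of the 4 dependencies hold.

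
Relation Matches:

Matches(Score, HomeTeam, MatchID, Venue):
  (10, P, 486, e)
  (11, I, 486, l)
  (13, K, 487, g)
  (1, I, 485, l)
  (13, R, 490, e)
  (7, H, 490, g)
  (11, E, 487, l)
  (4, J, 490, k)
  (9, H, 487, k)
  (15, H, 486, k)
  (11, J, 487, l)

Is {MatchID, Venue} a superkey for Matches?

Two distinct rows share (MatchID=487, Venue=l), so {MatchID, Venue} does not determine every attribute — not a superkey.

No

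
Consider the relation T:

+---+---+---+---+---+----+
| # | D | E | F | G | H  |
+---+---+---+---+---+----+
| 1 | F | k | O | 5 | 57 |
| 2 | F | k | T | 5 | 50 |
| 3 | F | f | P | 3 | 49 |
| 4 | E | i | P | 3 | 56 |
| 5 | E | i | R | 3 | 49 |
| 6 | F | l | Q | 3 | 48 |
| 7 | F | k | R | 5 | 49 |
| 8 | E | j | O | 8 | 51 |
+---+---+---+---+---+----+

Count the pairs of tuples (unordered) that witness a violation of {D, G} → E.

1

(D=F, G=5): all 3 rows agree on E — 0 pairs.
(D=F, G=3): violating pairs (3,6) — 1 pair.
(D=E, G=3): all 2 rows agree on E — 0 pairs.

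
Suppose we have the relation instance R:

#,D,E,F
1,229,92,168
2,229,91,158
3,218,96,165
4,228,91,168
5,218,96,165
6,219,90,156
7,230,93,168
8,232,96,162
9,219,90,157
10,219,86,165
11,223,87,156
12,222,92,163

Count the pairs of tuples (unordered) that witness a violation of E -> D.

4

E=92: violating pairs (1,12) — 1 pair.
E=91: violating pairs (2,4) — 1 pair.
E=96: violating pairs (3,8), (5,8) — 2 pairs.
E=90: all 2 rows agree on D — 0 pairs.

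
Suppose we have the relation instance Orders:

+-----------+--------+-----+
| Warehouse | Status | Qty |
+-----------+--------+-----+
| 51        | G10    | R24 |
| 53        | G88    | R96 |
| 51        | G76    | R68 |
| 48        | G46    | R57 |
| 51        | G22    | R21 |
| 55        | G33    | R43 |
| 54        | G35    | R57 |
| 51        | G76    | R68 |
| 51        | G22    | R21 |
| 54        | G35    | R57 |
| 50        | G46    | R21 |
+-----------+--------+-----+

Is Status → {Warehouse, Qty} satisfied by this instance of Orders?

No

Status=G10: 1 row → {Warehouse,Qty} = (51, R24) ✓
Status=G88: 1 row → {Warehouse,Qty} = (53, R96) ✓
Status=G76: 2 rows → {Warehouse,Qty} = (51, R68), (51, R68) ✓
Status=G46: 2 rows → {Warehouse,Qty} takes values {(48, R57), (50, R21)} — violation
Status=G22: 2 rows → {Warehouse,Qty} = (51, R21), (51, R21) ✓
Status=G33: 1 row → {Warehouse,Qty} = (55, R43) ✓
Status=G35: 2 rows → {Warehouse,Qty} = (54, R57), (54, R57) ✓
Two rows agree on Status but differ on {Warehouse, Qty}, so Status → {Warehouse, Qty} does not hold.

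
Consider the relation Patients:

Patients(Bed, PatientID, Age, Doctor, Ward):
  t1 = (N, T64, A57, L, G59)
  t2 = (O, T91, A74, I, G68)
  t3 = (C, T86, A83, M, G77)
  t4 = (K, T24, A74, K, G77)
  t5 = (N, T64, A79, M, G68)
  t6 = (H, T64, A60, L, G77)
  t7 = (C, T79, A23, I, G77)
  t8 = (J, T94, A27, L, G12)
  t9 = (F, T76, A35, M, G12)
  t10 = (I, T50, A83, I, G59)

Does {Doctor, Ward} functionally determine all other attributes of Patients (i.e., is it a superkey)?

Yes

All 10 rows have distinct {Doctor, Ward} values, so {Doctor, Ward} → (all attributes) holds and {Doctor, Ward} is a superkey.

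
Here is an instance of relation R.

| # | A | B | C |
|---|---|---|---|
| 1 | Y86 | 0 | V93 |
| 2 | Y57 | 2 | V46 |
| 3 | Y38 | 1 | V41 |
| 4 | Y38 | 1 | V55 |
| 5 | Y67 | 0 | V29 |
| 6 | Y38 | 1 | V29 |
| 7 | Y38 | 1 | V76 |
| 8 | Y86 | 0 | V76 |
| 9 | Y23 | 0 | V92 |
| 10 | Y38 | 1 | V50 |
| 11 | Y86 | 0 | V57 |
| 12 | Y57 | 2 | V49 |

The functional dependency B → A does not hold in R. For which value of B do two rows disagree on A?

0

B=0: rows 1, 5, 8, 9, 11 → A takes values {Y86, Y67, Y23} — violation
B=2: rows 2, 12 → A = Y57, Y57 ✓
B=1: rows 3, 4, 6, 7, 10 → A = Y38, Y38, Y38, Y38, Y38 ✓
The only B value with inconsistent A is B=0.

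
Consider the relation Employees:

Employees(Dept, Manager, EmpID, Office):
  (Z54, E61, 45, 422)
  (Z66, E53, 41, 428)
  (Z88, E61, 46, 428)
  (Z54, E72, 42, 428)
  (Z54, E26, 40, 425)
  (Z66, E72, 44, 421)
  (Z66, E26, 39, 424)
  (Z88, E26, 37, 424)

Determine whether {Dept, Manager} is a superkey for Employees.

Yes

All 8 rows have distinct {Dept, Manager} values, so {Dept, Manager} → (all attributes) holds and {Dept, Manager} is a superkey.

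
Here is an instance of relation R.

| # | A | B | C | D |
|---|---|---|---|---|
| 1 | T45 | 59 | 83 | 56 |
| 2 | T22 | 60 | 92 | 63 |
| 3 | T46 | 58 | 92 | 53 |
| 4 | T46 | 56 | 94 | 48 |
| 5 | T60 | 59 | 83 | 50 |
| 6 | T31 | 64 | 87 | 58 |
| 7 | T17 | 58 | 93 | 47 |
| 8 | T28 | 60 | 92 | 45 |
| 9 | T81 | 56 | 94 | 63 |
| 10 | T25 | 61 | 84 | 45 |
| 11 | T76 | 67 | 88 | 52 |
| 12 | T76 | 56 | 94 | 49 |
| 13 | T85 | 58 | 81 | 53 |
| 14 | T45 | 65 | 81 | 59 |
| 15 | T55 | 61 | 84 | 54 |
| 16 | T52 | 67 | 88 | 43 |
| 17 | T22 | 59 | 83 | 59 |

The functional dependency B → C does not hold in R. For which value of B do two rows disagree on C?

B=59: rows 1, 5, 17 → C = 83, 83, 83 ✓
B=60: rows 2, 8 → C = 92, 92 ✓
B=58: rows 3, 7, 13 → C takes values {92, 93, 81} — violation
B=56: rows 4, 9, 12 → C = 94, 94, 94 ✓
B=64: row 6 → C = 87 ✓
B=61: rows 10, 15 → C = 84, 84 ✓
B=67: rows 11, 16 → C = 88, 88 ✓
B=65: row 14 → C = 81 ✓
The only B value with inconsistent C is B=58.

58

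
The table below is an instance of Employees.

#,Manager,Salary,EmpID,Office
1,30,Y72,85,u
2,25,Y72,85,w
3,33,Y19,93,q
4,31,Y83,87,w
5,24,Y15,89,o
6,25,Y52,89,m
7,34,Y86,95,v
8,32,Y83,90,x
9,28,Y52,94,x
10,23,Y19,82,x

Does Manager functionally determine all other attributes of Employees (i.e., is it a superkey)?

Rows 2 and 6 have the same Manager value Manager=25 but are distinct tuples, so Manager does not determine every attribute — not a superkey.

No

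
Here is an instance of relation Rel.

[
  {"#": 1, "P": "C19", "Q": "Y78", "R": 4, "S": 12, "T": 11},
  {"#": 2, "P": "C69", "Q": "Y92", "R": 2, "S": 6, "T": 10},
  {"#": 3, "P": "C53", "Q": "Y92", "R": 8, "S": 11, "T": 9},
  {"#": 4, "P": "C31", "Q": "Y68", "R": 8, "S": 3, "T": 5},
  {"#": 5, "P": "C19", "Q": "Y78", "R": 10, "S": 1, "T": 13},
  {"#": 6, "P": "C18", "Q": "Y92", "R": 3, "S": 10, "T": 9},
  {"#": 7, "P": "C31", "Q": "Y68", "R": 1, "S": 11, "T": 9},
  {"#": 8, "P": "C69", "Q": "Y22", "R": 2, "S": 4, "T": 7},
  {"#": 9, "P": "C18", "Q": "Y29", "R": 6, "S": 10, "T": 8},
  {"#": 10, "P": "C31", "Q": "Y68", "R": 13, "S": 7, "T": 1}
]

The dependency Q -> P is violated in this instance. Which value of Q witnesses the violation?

Q=Y78: rows 1, 5 → P = C19, C19 ✓
Q=Y92: rows 2, 3, 6 → P takes values {C69, C53, C18} — violation
Q=Y68: rows 4, 7, 10 → P = C31, C31, C31 ✓
Q=Y22: row 8 → P = C69 ✓
Q=Y29: row 9 → P = C18 ✓
The only Q value with inconsistent P is Q=Y92.

Y92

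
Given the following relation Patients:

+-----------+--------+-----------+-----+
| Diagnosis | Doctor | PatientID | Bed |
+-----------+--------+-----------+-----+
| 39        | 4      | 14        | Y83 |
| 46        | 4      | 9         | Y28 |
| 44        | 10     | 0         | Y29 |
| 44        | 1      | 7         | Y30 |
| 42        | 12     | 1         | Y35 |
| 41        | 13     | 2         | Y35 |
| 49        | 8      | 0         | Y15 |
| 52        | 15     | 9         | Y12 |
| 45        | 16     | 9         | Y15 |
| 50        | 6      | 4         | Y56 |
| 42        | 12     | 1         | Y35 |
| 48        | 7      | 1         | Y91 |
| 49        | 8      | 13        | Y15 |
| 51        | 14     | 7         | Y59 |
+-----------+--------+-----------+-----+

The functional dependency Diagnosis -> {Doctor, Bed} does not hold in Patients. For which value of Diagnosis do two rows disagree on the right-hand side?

44

Diagnosis=39: 1 row → {Doctor,Bed} = (4, Y83) ✓
Diagnosis=46: 1 row → {Doctor,Bed} = (4, Y28) ✓
Diagnosis=44: 2 rows → {Doctor,Bed} takes values {(10, Y29), (1, Y30)} — violation
Diagnosis=42: 2 rows → {Doctor,Bed} = (12, Y35), (12, Y35) ✓
Diagnosis=41: 1 row → {Doctor,Bed} = (13, Y35) ✓
Diagnosis=49: 2 rows → {Doctor,Bed} = (8, Y15), (8, Y15) ✓
Diagnosis=52: 1 row → {Doctor,Bed} = (15, Y12) ✓
Diagnosis=45: 1 row → {Doctor,Bed} = (16, Y15) ✓
Diagnosis=50: 1 row → {Doctor,Bed} = (6, Y56) ✓
Diagnosis=48: 1 row → {Doctor,Bed} = (7, Y91) ✓
Diagnosis=51: 1 row → {Doctor,Bed} = (14, Y59) ✓
The only Diagnosis value with inconsistent RHS is Diagnosis=44.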